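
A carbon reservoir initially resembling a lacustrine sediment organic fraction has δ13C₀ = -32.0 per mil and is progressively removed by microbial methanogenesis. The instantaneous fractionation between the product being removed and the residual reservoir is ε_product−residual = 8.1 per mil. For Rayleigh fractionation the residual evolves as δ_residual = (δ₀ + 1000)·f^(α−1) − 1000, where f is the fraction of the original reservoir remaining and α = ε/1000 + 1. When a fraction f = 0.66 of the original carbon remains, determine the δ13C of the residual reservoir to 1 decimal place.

Rayleigh residual: δ_res = (δ₀ + 1000)·f^(α−1) − 1000
α = ε/1000 + 1 = 1.00810, so α − 1 = 0.00810
f^(α−1) = 0.66^(0.00810) = 0.996640
δ_res = (-32.0 + 1000) × 0.996640 − 1000 = 964.748 − 1000 = -35.25 per mil

-35.3 per mil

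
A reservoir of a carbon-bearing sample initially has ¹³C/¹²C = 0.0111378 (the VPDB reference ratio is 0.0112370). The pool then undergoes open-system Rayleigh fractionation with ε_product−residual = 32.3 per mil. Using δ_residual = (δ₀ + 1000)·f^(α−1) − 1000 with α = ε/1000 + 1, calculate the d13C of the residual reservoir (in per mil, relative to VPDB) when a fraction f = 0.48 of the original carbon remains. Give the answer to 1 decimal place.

δ₀ = (0.0111378/0.0112370 − 1)×1000 = (0.991172 − 1)×1000 = -8.828 per mil
α − 1 = ε/1000 = 0.0323
f^(α−1) = 0.48^(0.0323) = 0.976572
δ_res = (-8.828 + 1000) × 0.976572 − 1000 = 967.950 − 1000 = -32.05 per mil

-32.0 per mil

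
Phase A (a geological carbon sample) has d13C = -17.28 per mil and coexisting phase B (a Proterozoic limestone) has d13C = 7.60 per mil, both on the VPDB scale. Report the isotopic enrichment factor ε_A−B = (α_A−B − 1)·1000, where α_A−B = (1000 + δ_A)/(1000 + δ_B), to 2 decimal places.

α_A−B = (1000 + -17.28) / (1000 + 7.60) = 982.72 / 1007.60 = 0.975308
ε_A−B = (0.975308 − 1) × 1000 = -24.692 per mil
(The approximation ε ≈ δ_A − δ_B would give -24.88 per mil.)

-24.69 per mil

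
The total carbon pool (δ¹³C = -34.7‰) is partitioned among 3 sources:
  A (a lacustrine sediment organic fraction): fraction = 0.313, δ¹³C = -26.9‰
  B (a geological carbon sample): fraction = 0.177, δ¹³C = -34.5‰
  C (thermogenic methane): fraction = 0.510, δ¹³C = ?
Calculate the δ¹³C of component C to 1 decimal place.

-39.6‰

Isotope mass balance: δ_bulk = Σ fᵢ·δᵢ.
-34.7 = 0.313×(-26.9) + 0.177×(-34.5) + 0.510×δ_C
0.510·δ_C = -34.7 − (-14.526) = -20.174
δ_C = -20.174 / 0.510 = -39.56‰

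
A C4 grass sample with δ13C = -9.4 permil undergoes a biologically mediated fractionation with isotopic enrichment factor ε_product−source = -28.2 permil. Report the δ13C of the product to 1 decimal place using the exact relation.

To first order, δ_product ≈ δ_source + ε = -37.6 permil.
Exactly, δ_product = (δ_source + 1000)·(ε/1000 + 1) − 1000.
δ_product = (-9.4 + 1000) × (-28.2/1000 + 1) − 1000
δ_product = -37.33 permil

-37.3 permil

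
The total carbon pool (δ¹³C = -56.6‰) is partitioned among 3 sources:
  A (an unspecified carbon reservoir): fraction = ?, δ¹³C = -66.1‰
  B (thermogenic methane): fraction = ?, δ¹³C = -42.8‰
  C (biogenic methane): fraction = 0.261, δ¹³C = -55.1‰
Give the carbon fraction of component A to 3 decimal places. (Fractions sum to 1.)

Let f_A and f_B be the unknown fractions; fractions sum to 1 so f_A + f_B = 0.739.
Mass balance: Σ fᵢ·δᵢ = δ_bulk ⇒ f_A·(-66.1) + f_B·(-42.8) = -56.6 − (-14.381) = -42.219
Substitute f_B = 0.739 − f_A:
f_A·(-66.1 − -42.8) = -42.219 − 0.739×(-42.8) = -10.590
f_A = -10.590 / -23.3 = 0.4545

0.454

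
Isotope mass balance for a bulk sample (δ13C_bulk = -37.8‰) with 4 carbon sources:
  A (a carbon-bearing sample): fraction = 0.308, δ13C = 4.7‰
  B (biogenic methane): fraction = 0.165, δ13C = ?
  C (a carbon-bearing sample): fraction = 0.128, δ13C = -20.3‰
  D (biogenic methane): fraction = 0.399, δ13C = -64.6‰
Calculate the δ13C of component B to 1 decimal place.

Isotope mass balance: δ_bulk = Σ fᵢ·δᵢ.
-37.8 = 0.308×(4.7) + 0.165×δ_B + 0.128×(-20.3) + 0.399×(-64.6)
0.165·δ_B = -37.8 − (-26.926) = -10.874
δ_B = -10.874 / 0.165 = -65.90‰

-65.9‰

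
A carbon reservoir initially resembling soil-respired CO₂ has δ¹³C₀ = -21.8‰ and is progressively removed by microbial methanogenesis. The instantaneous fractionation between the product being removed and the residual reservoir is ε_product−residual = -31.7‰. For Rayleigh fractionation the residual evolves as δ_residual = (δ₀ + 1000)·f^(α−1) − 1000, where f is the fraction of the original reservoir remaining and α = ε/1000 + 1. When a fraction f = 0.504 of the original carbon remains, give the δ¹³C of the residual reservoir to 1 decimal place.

Rayleigh residual: δ_res = (δ₀ + 1000)·f^(α−1) − 1000
α = ε/1000 + 1 = 0.96830, so α − 1 = -0.03170
f^(α−1) = 0.504^(-0.03170) = 1.021958
δ_res = (-21.8 + 1000) × 1.021958 − 1000 = 999.679 − 1000 = -0.32‰

-0.3‰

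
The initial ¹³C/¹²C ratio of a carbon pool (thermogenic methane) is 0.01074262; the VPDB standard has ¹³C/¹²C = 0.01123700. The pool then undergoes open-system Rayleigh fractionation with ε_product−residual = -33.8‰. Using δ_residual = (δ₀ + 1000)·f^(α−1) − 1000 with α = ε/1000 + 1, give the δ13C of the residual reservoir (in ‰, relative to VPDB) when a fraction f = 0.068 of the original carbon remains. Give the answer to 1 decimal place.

δ₀ = (0.01074262/0.01123700 − 1)×1000 = (0.956004 − 1)×1000 = -43.996‰
α − 1 = ε/1000 = -0.0338
f^(α−1) = 0.068^(-0.0338) = 1.095119
δ_res = (-43.996 + 1000) × 1.095119 − 1000 = 1046.938 − 1000 = 46.94‰

46.9‰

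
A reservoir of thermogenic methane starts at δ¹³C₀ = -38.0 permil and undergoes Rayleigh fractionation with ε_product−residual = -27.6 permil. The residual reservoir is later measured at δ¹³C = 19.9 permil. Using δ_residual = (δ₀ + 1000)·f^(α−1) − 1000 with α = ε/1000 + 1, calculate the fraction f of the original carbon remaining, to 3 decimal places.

α − 1 = ε/1000 = -0.0276
(δ_res + 1000)/(δ₀ + 1000) = (19.9 + 1000)/(-38.0 + 1000) = 1019.9/962.0 = 1.060187
f = 1.060187^(1/-0.0276) = exp(ln(1.060187)/-0.0276) = exp(0.05845/-0.0276)
f = exp(-2.1176) = 0.1203

0.120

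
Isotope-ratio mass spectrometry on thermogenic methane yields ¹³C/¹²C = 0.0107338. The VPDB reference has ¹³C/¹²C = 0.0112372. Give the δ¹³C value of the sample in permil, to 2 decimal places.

δ¹³C = (R_sample / R_standard − 1) × 1000
R_sample / R_standard = 0.0107338 / 0.0112372 = 0.955202
δ¹³C = (0.955202 − 1) × 1000 = -44.798 permil

-44.80 permil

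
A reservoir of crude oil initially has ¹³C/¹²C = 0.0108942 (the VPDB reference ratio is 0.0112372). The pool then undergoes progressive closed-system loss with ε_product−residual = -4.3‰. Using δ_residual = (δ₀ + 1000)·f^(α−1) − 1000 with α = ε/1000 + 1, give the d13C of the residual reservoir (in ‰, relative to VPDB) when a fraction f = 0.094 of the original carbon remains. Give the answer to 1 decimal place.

δ₀ = (0.0108942/0.0112372 − 1)×1000 = (0.969476 − 1)×1000 = -30.524‰
α − 1 = ε/1000 = -0.0043
f^(α−1) = 0.094^(-0.0043) = 1.010219
δ_res = (-30.524 + 1000) × 1.010219 − 1000 = 979.384 − 1000 = -20.62‰

-20.6‰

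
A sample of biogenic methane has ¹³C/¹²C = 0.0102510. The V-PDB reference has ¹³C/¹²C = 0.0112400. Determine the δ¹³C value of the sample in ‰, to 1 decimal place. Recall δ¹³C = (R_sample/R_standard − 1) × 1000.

δ¹³C = (R_sample / R_standard − 1) × 1000
R_sample / R_standard = 0.0102510 / 0.0112400 = 0.912011
δ¹³C = (0.912011 − 1) × 1000 = -87.99‰

-88.0‰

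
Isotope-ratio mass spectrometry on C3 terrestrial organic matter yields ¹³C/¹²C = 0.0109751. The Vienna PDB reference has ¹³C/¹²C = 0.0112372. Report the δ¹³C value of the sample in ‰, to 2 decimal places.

-23.32‰

δ¹³C = (R_sample / R_standard − 1) × 1000
R_sample / R_standard = 0.0109751 / 0.0112372 = 0.976676
δ¹³C = (0.976676 − 1) × 1000 = -23.324‰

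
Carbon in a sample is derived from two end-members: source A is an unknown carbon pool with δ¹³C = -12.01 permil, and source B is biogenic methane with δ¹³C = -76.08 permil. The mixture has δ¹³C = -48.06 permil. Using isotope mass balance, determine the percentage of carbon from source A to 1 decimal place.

δ_mix = f_A·δ_A + (1 − f_A)·δ_B  ⇒  f_A = (δ_mix − δ_B)/(δ_A − δ_B)
f_A = (-48.06 − (-76.08)) / (-12.01 − (-76.08))
f_A = 28.02 / 64.07 = 0.4373

43.7%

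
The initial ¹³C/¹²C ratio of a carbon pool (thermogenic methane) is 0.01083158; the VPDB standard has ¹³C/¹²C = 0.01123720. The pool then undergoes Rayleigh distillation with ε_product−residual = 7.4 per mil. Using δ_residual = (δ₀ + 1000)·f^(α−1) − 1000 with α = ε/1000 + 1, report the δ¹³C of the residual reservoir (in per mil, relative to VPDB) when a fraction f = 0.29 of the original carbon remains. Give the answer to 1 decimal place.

-44.9 per mil

δ₀ = (0.01083158/0.01123720 − 1)×1000 = (0.963904 − 1)×1000 = -36.096 per mil
α − 1 = ε/1000 = 0.0074
f^(α−1) = 0.29^(0.0074) = 0.990882
δ_res = (-36.096 + 1000) × 0.990882 − 1000 = 955.115 − 1000 = -44.89 per mil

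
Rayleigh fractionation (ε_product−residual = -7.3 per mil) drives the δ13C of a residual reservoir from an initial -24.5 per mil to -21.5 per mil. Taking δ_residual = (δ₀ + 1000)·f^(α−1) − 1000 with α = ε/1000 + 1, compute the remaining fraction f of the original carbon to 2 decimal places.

0.66

α − 1 = ε/1000 = -0.0073
(δ_res + 1000)/(δ₀ + 1000) = (-21.5 + 1000)/(-24.5 + 1000) = 978.5/975.5 = 1.003075
f = 1.003075^(1/-0.0073) = exp(ln(1.003075)/-0.0073) = exp(0.00307/-0.0073)
f = exp(-0.4206) = 0.6566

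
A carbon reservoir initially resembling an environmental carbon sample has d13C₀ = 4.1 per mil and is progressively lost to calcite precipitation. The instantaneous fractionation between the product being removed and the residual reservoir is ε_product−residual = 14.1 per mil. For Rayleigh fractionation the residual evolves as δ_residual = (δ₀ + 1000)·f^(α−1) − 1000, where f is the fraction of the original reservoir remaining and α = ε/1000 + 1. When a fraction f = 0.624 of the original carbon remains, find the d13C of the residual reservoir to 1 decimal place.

Rayleigh residual: δ_res = (δ₀ + 1000)·f^(α−1) − 1000
α = ε/1000 + 1 = 1.01410, so α − 1 = 0.01410
f^(α−1) = 0.624^(0.01410) = 0.993372
δ_res = (4.1 + 1000) × 0.993372 − 1000 = 997.445 − 1000 = -2.55 per mil

-2.6 per mil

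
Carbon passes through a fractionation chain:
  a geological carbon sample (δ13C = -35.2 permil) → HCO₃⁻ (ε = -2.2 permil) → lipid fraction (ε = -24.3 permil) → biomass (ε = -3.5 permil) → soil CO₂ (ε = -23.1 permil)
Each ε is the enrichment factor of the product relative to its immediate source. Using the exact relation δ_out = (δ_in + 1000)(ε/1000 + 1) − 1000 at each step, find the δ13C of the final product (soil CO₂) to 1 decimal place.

-85.6 permil

step 1: δ = (-35.20 + 1000)·(-2.2/1000 + 1) − 1000 = -37.32 permil
step 2: δ = (-37.32 + 1000)·(-24.3/1000 + 1) − 1000 = -60.72 permil
step 3: δ = (-60.72 + 1000)·(-3.5/1000 + 1) − 1000 = -64.00 permil
step 4: δ = (-64.00 + 1000)·(-23.1/1000 + 1) − 1000 = -85.62 permil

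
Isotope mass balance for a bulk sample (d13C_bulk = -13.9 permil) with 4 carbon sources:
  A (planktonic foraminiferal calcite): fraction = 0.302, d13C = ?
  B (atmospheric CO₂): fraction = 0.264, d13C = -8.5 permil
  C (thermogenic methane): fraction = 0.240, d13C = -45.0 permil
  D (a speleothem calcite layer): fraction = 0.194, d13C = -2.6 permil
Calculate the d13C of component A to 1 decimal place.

Isotope mass balance: δ_bulk = Σ fᵢ·δᵢ.
-13.9 = 0.302×δ_A + 0.264×(-8.5) + 0.240×(-45.0) + 0.194×(-2.6)
0.302·δ_A = -13.9 − (-13.548) = -0.352
δ_A = -0.352 / 0.302 = -1.16 permil

-1.2 permil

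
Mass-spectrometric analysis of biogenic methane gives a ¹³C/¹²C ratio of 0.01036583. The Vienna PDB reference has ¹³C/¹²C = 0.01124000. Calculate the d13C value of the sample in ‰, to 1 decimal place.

-77.8‰

d13C = (R_sample / R_standard − 1) × 1000
R_sample / R_standard = 0.01036583 / 0.01124000 = 0.922227
d13C = (0.922227 − 1) × 1000 = -77.77‰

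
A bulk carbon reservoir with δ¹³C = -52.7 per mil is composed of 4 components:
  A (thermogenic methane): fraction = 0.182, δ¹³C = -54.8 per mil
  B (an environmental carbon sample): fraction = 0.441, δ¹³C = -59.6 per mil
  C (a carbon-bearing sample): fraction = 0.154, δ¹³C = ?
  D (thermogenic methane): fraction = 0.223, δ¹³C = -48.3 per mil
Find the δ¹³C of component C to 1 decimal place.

Isotope mass balance: δ_bulk = Σ fᵢ·δᵢ.
-52.7 = 0.182×(-54.8) + 0.441×(-59.6) + 0.154×δ_C + 0.223×(-48.3)
0.154·δ_C = -52.7 − (-47.028) = -5.672
δ_C = -5.672 / 0.154 = -36.83 per mil

-36.8 per mil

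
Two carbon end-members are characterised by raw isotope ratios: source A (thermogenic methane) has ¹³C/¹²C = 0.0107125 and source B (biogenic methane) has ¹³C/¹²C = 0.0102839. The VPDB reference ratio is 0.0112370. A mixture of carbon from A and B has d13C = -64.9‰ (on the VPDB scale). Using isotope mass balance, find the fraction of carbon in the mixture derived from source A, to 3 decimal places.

δ_A = (0.0107125/0.0112370 − 1)×1000 = (0.953324 − 1)×1000 = -46.676‰
δ_B = (0.0102839/0.0112370 − 1)×1000 = (0.915182 − 1)×1000 = -84.818‰
f_A = (δ_mix − δ_B)/(δ_A − δ_B) = (-64.9 − (-84.818))/(-46.676 − (-84.818))
f_A = 19.918 / 38.142 = 0.5222

0.522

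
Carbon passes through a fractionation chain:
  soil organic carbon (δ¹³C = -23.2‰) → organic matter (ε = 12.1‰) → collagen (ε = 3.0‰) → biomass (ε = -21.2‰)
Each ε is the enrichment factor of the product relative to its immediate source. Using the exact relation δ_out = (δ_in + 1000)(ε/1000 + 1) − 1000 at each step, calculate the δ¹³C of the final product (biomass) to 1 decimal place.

step 1: δ = (-23.20 + 1000)·(12.1/1000 + 1) − 1000 = -11.38‰
step 2: δ = (-11.38 + 1000)·(3.0/1000 + 1) − 1000 = -8.41‰
step 3: δ = (-8.41 + 1000)·(-21.2/1000 + 1) − 1000 = -29.44‰

-29.4‰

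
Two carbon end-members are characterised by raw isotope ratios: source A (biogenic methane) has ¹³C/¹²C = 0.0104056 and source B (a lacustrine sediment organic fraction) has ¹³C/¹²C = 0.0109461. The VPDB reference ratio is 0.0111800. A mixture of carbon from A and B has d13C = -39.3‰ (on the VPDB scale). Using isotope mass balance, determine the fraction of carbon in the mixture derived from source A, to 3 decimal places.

δ_A = (0.0104056/0.0111800 − 1)×1000 = (0.930733 − 1)×1000 = -69.267‰
δ_B = (0.0109461/0.0111800 − 1)×1000 = (0.979079 − 1)×1000 = -20.921‰
f_A = (δ_mix − δ_B)/(δ_A − δ_B) = (-39.3 − (-20.921))/(-69.267 − (-20.921))
f_A = -18.379 / -48.345 = 0.3802

0.380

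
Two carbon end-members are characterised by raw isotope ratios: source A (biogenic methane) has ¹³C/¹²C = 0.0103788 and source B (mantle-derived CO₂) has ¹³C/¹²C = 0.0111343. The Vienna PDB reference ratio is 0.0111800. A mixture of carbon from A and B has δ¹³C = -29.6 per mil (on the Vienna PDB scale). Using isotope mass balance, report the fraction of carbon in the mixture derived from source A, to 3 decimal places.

0.378

δ_A = (0.0103788/0.0111800 − 1)×1000 = (0.928336 − 1)×1000 = -71.664 per mil
δ_B = (0.0111343/0.0111800 − 1)×1000 = (0.995912 − 1)×1000 = -4.088 per mil
f_A = (δ_mix − δ_B)/(δ_A − δ_B) = (-29.6 − (-4.088))/(-71.664 − (-4.088))
f_A = -25.512 / -67.576 = 0.3775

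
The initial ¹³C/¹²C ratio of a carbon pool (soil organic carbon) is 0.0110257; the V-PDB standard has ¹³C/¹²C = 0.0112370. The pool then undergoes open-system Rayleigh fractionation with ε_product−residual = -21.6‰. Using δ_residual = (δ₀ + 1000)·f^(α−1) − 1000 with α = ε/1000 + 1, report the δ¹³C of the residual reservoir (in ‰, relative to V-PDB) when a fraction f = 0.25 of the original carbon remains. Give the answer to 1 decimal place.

δ₀ = (0.0110257/0.0112370 − 1)×1000 = (0.981196 − 1)×1000 = -18.804‰
α − 1 = ε/1000 = -0.0216
f^(α−1) = 0.25^(-0.0216) = 1.030397
δ_res = (-18.804 + 1000) × 1.030397 − 1000 = 1011.021 − 1000 = 11.02‰

11.0‰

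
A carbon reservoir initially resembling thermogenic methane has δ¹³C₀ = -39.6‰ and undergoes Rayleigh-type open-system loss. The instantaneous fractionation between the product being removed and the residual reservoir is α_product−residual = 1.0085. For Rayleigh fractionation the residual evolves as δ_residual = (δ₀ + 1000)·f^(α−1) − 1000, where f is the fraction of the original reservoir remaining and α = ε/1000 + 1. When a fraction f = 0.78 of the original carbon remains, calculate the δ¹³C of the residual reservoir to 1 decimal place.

-41.6‰

Rayleigh residual: δ_res = (δ₀ + 1000)·f^(α−1) − 1000
α − 1 = 0.00850
f^(α−1) = 0.78^(0.00850) = 0.997890
δ_res = (-39.6 + 1000) × 0.997890 − 1000 = 958.374 − 1000 = -41.63‰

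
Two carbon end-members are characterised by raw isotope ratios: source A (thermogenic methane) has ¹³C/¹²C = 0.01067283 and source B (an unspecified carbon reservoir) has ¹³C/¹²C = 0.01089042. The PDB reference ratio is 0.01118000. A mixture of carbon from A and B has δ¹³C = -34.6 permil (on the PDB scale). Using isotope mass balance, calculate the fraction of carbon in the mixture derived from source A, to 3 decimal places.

0.447

δ_A = (0.01067283/0.01118000 − 1)×1000 = (0.954636 − 1)×1000 = -45.364 permil
δ_B = (0.01089042/0.01118000 − 1)×1000 = (0.974098 − 1)×1000 = -25.902 permil
f_A = (δ_mix − δ_B)/(δ_A − δ_B) = (-34.6 − (-25.902))/(-45.364 − (-25.902))
f_A = -8.698 / -19.462 = 0.4469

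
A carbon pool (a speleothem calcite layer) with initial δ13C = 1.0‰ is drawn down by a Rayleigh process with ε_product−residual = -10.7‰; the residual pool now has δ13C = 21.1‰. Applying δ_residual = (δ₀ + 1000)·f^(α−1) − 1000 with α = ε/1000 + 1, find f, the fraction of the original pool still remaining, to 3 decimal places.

0.156

α − 1 = ε/1000 = -0.0107
(δ_res + 1000)/(δ₀ + 1000) = (21.1 + 1000)/(1.0 + 1000) = 1021.1/1001.0 = 1.020080
f = 1.020080^(1/-0.0107) = exp(ln(1.020080)/-0.0107) = exp(0.01988/-0.0107)
f = exp(-1.8580) = 0.1560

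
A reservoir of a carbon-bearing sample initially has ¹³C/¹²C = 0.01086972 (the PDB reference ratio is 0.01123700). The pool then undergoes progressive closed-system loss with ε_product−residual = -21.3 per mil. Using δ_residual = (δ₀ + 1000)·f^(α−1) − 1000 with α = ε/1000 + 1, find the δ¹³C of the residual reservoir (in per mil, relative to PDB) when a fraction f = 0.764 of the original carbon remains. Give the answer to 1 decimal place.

δ₀ = (0.01086972/0.01123700 − 1)×1000 = (0.967315 − 1)×1000 = -32.685 per mil
α − 1 = ε/1000 = -0.0213
f^(α−1) = 0.764^(-0.0213) = 1.005750
δ_res = (-32.685 + 1000) × 1.005750 − 1000 = 972.877 − 1000 = -27.12 per mil

-27.1 per mil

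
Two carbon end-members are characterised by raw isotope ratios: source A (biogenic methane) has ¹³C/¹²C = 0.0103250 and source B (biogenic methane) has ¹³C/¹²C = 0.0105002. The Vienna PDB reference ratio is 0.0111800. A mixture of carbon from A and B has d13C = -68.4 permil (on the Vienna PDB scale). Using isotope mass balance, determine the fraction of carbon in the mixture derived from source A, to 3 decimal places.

δ_A = (0.0103250/0.0111800 − 1)×1000 = (0.923524 − 1)×1000 = -76.476 permil
δ_B = (0.0105002/0.0111800 − 1)×1000 = (0.939195 − 1)×1000 = -60.805 permil
f_A = (δ_mix − δ_B)/(δ_A − δ_B) = (-68.4 − (-60.805))/(-76.476 − (-60.805))
f_A = -7.595 / -15.671 = 0.4847

0.485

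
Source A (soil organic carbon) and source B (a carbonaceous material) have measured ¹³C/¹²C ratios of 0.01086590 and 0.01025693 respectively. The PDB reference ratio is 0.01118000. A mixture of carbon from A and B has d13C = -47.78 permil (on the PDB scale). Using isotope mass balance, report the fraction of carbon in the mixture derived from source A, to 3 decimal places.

δ_A = (0.01086590/0.01118000 − 1)×1000 = (0.971905 − 1)×1000 = -28.095 permil
δ_B = (0.01025693/0.01118000 − 1)×1000 = (0.917436 − 1)×1000 = -82.564 permil
f_A = (δ_mix − δ_B)/(δ_A − δ_B) = (-47.78 − (-82.564))/(-28.095 − (-82.564))
f_A = 34.784 / 54.470 = 0.6386

0.639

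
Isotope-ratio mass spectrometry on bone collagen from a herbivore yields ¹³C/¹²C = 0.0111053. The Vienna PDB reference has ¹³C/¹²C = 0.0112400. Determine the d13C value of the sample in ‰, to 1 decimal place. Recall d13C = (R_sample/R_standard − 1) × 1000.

d13C = (R_sample / R_standard − 1) × 1000
R_sample / R_standard = 0.0111053 / 0.0112400 = 0.988016
d13C = (0.988016 − 1) × 1000 = -11.98‰

-12.0‰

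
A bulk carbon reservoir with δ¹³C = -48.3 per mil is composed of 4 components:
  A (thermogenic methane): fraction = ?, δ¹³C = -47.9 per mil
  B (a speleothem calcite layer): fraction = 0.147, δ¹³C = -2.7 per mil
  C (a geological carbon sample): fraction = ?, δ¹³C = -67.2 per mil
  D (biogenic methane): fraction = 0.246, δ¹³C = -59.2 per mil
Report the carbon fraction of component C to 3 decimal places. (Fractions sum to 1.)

0.221

Let f_C and f_A be the unknown fractions; fractions sum to 1 so f_C + f_A = 0.607.
Mass balance: Σ fᵢ·δᵢ = δ_bulk ⇒ f_C·(-67.2) + f_A·(-47.9) = -48.3 − (-14.960) = -33.340
Substitute f_A = 0.607 − f_C:
f_C·(-67.2 − -47.9) = -33.340 − 0.607×(-47.9) = -4.265
f_C = -4.265 / -19.3 = 0.2210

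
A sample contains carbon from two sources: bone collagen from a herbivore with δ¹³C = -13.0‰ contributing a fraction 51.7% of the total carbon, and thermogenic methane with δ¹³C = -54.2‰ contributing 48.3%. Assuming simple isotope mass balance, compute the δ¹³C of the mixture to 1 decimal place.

δ_mix = f_A·δ_A + f_B·δ_B
δ_mix = 0.517 × (-13.0) + 0.483 × (-54.2)
δ_mix = -6.72 + -26.18 = -32.90‰

-32.9‰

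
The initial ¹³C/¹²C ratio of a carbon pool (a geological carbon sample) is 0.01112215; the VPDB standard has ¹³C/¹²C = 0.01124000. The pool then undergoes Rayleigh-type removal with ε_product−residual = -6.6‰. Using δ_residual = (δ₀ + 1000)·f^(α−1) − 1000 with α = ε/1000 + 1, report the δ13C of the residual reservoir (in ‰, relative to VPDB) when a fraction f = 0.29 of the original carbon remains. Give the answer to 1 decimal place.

δ₀ = (0.01112215/0.01124000 − 1)×1000 = (0.989515 − 1)×1000 = -10.485‰
α − 1 = ε/1000 = -0.0066
f^(α−1) = 0.29^(-0.0066) = 1.008203
δ_res = (-10.485 + 1000) × 1.008203 − 1000 = 997.633 − 1000 = -2.37‰

-2.4‰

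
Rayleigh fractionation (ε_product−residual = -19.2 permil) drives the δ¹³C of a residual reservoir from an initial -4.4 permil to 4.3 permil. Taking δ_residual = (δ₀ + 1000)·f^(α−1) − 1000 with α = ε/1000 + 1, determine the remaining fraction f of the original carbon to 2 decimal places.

0.64

α − 1 = ε/1000 = -0.0192
(δ_res + 1000)/(δ₀ + 1000) = (4.3 + 1000)/(-4.4 + 1000) = 1004.3/995.6 = 1.008738
f = 1.008738^(1/-0.0192) = exp(ln(1.008738)/-0.0192) = exp(0.00870/-0.0192)
f = exp(-0.4532) = 0.6356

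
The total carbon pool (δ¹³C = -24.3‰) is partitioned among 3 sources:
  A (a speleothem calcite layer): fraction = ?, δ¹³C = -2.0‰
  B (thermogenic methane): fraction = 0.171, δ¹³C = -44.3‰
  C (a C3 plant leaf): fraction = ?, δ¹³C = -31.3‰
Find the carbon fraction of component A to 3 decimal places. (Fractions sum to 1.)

0.315

Let f_A and f_C be the unknown fractions; fractions sum to 1 so f_A + f_C = 0.829.
Mass balance: Σ fᵢ·δᵢ = δ_bulk ⇒ f_A·(-2.0) + f_C·(-31.3) = -24.3 − (-7.575) = -16.725
Substitute f_C = 0.829 − f_A:
f_A·(-2.0 − -31.3) = -16.725 − 0.829×(-31.3) = 9.223
f_A = 9.223 / 29.3 = 0.3148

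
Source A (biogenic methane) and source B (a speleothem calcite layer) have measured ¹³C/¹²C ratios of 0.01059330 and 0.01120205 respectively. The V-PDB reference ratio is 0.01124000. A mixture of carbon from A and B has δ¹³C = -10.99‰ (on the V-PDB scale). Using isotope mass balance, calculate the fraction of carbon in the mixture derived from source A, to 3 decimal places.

0.141

δ_A = (0.01059330/0.01124000 − 1)×1000 = (0.942464 − 1)×1000 = -57.536‰
δ_B = (0.01120205/0.01124000 − 1)×1000 = (0.996624 − 1)×1000 = -3.376‰
f_A = (δ_mix − δ_B)/(δ_A − δ_B) = (-10.99 − (-3.376))/(-57.536 − (-3.376))
f_A = -7.614 / -54.159 = 0.1406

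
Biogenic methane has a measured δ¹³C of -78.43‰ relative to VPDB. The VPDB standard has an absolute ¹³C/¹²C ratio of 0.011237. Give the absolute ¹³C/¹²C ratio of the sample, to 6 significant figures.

R_sample = R_standard × (δ¹³C/1000 + 1)
R_sample = 0.011237 × (-78.43/1000 + 1) = 0.011237 × 0.921570
R_sample = 0.0103557

0.0103557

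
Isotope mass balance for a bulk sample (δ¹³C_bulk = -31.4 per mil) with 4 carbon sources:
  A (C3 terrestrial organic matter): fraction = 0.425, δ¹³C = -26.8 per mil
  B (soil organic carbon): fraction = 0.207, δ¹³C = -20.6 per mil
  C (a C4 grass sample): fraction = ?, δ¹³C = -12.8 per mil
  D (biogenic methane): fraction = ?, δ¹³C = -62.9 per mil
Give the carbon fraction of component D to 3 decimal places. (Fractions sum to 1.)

0.220

Let f_D and f_C be the unknown fractions; fractions sum to 1 so f_D + f_C = 0.368.
Mass balance: Σ fᵢ·δᵢ = δ_bulk ⇒ f_D·(-62.9) + f_C·(-12.8) = -31.4 − (-15.654) = -15.746
Substitute f_C = 0.368 − f_D:
f_D·(-62.9 − -12.8) = -15.746 − 0.368×(-12.8) = -11.035
f_D = -11.035 / -50.1 = 0.2203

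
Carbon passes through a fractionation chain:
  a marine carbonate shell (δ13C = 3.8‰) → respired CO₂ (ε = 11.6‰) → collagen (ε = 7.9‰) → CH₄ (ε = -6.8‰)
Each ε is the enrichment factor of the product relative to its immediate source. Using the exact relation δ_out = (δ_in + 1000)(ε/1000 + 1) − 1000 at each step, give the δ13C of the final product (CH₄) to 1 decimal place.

16.5‰

step 1: δ = (3.80 + 1000)·(11.6/1000 + 1) − 1000 = 15.44‰
step 2: δ = (15.44 + 1000)·(7.9/1000 + 1) − 1000 = 23.47‰
step 3: δ = (23.47 + 1000)·(-6.8/1000 + 1) − 1000 = 16.51‰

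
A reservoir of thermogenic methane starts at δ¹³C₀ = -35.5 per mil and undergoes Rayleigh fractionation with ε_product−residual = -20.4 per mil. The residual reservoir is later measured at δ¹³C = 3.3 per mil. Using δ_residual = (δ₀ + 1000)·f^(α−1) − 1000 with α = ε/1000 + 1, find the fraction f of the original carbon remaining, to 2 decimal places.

0.14

α − 1 = ε/1000 = -0.0204
(δ_res + 1000)/(δ₀ + 1000) = (3.3 + 1000)/(-35.5 + 1000) = 1003.3/964.5 = 1.040228
f = 1.040228^(1/-0.0204) = exp(ln(1.040228)/-0.0204) = exp(0.03944/-0.0204)
f = exp(-1.9333) = 0.1447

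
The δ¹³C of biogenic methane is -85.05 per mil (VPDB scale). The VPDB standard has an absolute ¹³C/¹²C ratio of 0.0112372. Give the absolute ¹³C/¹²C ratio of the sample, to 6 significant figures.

R_sample = R_standard × (δ¹³C/1000 + 1)
R_sample = 0.0112372 × (-85.05/1000 + 1) = 0.0112372 × 0.914950
R_sample = 0.0102815

0.0102815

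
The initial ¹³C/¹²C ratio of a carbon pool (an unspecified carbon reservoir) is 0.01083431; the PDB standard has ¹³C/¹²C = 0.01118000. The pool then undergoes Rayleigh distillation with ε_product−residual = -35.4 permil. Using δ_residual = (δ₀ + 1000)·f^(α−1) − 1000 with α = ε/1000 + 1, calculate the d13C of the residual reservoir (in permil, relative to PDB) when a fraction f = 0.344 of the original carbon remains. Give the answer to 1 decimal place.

δ₀ = (0.01083431/0.01118000 − 1)×1000 = (0.969080 − 1)×1000 = -30.920 permil
α − 1 = ε/1000 = -0.0354
f^(α−1) = 0.344^(-0.0354) = 1.038498
δ_res = (-30.920 + 1000) × 1.038498 − 1000 = 1006.388 − 1000 = 6.39 permil

6.4 permil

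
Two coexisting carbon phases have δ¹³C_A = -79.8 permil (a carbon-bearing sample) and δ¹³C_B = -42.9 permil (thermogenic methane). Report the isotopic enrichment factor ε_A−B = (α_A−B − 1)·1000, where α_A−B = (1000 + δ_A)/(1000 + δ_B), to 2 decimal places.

α_A−B = (1000 + -79.8) / (1000 + -42.9) = 920.2 / 957.1 = 0.961446
ε_A−B = (0.961446 − 1) × 1000 = -38.554 permil
(The approximation ε ≈ δ_A − δ_B would give -36.9 permil.)

-38.55 permil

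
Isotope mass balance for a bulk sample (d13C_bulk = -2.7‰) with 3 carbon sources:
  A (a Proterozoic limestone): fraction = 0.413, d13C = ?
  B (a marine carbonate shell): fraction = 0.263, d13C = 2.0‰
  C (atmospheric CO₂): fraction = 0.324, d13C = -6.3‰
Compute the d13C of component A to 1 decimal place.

Isotope mass balance: δ_bulk = Σ fᵢ·δᵢ.
-2.7 = 0.413×δ_A + 0.263×(2.0) + 0.324×(-6.3)
0.413·δ_A = -2.7 − (-1.515) = -1.185
δ_A = -1.185 / 0.413 = -2.87‰

-2.9‰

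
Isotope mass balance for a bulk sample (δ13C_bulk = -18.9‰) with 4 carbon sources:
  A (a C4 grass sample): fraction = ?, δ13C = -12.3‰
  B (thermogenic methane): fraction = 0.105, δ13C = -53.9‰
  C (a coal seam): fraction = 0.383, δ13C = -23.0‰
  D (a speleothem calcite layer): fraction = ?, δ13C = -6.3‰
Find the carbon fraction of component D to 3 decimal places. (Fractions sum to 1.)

0.311

Let f_D and f_A be the unknown fractions; fractions sum to 1 so f_D + f_A = 0.512.
Mass balance: Σ fᵢ·δᵢ = δ_bulk ⇒ f_D·(-6.3) + f_A·(-12.3) = -18.9 − (-14.469) = -4.431
Substitute f_A = 0.512 − f_D:
f_D·(-6.3 − -12.3) = -4.431 − 0.512×(-12.3) = 1.866
f_D = 1.866 / 6.0 = 0.3110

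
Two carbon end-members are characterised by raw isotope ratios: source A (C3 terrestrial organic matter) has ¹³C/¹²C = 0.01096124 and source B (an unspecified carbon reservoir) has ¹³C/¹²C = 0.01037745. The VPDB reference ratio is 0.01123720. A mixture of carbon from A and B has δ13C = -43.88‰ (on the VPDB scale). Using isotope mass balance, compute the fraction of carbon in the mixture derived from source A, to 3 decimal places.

δ_A = (0.01096124/0.01123720 − 1)×1000 = (0.975442 − 1)×1000 = -24.558‰
δ_B = (0.01037745/0.01123720 − 1)×1000 = (0.923491 − 1)×1000 = -76.509‰
f_A = (δ_mix − δ_B)/(δ_A − δ_B) = (-43.88 − (-76.509))/(-24.558 − (-76.509))
f_A = 32.629 / 51.952 = 0.6281

0.628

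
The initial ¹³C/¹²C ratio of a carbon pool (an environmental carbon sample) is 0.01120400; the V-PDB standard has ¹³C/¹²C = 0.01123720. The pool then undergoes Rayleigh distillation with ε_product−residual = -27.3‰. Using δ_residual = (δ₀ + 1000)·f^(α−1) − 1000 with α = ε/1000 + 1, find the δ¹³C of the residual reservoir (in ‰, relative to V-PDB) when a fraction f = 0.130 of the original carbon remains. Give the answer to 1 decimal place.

δ₀ = (0.01120400/0.01123720 − 1)×1000 = (0.997046 − 1)×1000 = -2.954‰
α − 1 = ε/1000 = -0.0273
f^(α−1) = 0.130^(-0.0273) = 1.057278
δ_res = (-2.954 + 1000) × 1.057278 − 1000 = 1054.155 − 1000 = 54.15‰

54.2‰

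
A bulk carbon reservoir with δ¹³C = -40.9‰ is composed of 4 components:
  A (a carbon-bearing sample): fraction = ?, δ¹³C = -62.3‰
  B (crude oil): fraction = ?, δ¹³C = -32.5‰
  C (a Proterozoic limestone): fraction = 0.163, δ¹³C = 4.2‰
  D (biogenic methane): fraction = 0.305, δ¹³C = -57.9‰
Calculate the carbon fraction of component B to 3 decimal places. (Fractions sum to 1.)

0.309

Let f_B and f_A be the unknown fractions; fractions sum to 1 so f_B + f_A = 0.532.
Mass balance: Σ fᵢ·δᵢ = δ_bulk ⇒ f_B·(-32.5) + f_A·(-62.3) = -40.9 − (-16.975) = -23.925
Substitute f_A = 0.532 − f_B:
f_B·(-32.5 − -62.3) = -23.925 − 0.532×(-62.3) = 9.218
f_B = 9.218 / 29.8 = 0.3093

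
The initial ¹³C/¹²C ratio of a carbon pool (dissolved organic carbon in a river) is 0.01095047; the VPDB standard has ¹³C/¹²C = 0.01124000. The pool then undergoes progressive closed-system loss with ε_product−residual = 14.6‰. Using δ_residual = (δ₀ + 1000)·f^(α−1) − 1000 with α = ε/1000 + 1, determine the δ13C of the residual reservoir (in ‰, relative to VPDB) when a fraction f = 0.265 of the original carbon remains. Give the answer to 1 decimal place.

δ₀ = (0.01095047/0.01124000 − 1)×1000 = (0.974241 − 1)×1000 = -25.759‰
α − 1 = ε/1000 = 0.0146
f^(α−1) = 0.265^(0.0146) = 0.980798
δ_res = (-25.759 + 1000) × 0.980798 − 1000 = 955.533 − 1000 = -44.47‰

-44.5‰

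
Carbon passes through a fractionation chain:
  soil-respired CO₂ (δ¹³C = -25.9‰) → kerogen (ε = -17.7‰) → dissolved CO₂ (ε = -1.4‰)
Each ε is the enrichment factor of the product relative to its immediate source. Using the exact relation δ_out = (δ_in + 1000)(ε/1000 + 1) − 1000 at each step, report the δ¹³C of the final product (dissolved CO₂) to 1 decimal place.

step 1: δ = (-25.90 + 1000)·(-17.7/1000 + 1) − 1000 = -43.14‰
step 2: δ = (-43.14 + 1000)·(-1.4/1000 + 1) − 1000 = -44.48‰

-44.5‰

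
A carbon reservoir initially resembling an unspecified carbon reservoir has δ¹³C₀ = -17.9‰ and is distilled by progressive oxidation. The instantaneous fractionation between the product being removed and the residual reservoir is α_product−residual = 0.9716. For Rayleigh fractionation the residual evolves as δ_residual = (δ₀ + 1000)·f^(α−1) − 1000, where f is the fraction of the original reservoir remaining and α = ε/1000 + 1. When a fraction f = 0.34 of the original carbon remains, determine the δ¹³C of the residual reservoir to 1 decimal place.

Rayleigh residual: δ_res = (δ₀ + 1000)·f^(α−1) − 1000
α − 1 = -0.02840
f^(α−1) = 0.34^(-0.02840) = 1.031112
δ_res = (-17.9 + 1000) × 1.031112 − 1000 = 1012.655 − 1000 = 12.66‰

12.7‰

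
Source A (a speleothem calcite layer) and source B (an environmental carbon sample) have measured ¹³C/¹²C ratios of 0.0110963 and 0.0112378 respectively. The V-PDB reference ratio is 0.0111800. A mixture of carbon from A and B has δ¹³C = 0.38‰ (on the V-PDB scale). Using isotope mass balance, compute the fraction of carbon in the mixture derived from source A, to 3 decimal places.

δ_A = (0.0110963/0.0111800 − 1)×1000 = (0.992513 − 1)×1000 = -7.487‰
δ_B = (0.0112378/0.0111800 − 1)×1000 = (1.005170 − 1)×1000 = 5.170‰
f_A = (δ_mix − δ_B)/(δ_A − δ_B) = (0.38 − (5.170))/(-7.487 − (5.170))
f_A = -4.790 / -12.657 = 0.3785

0.378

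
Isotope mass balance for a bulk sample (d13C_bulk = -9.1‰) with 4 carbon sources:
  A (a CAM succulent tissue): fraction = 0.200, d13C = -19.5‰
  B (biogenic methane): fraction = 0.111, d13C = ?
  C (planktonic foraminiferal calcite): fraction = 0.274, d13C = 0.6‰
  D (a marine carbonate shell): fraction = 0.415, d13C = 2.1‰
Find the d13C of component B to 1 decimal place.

Isotope mass balance: δ_bulk = Σ fᵢ·δᵢ.
-9.1 = 0.200×(-19.5) + 0.111×δ_B + 0.274×(0.6) + 0.415×(2.1)
0.111·δ_B = -9.1 − (-2.864) = -6.236
δ_B = -6.236 / 0.111 = -56.18‰

-56.2‰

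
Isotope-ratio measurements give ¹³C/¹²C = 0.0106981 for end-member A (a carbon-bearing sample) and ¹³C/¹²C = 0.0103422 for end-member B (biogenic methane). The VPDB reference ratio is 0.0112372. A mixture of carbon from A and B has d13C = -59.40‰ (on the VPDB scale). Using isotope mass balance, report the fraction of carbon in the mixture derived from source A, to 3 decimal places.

δ_A = (0.0106981/0.0112372 − 1)×1000 = (0.952025 − 1)×1000 = -47.975‰
δ_B = (0.0103422/0.0112372 − 1)×1000 = (0.920354 − 1)×1000 = -79.646‰
f_A = (δ_mix − δ_B)/(δ_A − δ_B) = (-59.40 − (-79.646))/(-47.975 − (-79.646))
f_A = 20.246 / 31.672 = 0.6393

0.639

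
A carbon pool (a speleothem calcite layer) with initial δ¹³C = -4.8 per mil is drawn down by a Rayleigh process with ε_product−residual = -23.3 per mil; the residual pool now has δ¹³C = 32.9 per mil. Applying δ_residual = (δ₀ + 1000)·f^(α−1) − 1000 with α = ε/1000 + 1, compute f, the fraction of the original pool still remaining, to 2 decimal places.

0.20

α − 1 = ε/1000 = -0.0233
(δ_res + 1000)/(δ₀ + 1000) = (32.9 + 1000)/(-4.8 + 1000) = 1032.9/995.2 = 1.037882
f = 1.037882^(1/-0.0233) = exp(ln(1.037882)/-0.0233) = exp(0.03718/-0.0233)
f = exp(-1.5958) = 0.2027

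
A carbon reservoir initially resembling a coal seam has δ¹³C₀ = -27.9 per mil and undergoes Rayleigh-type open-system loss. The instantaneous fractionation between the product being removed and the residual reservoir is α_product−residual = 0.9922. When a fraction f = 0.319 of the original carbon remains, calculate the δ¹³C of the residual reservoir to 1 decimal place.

Rayleigh residual: δ_res = (δ₀ + 1000)·f^(α−1) − 1000
α − 1 = -0.00780
f^(α−1) = 0.319^(-0.00780) = 1.008952
δ_res = (-27.9 + 1000) × 1.008952 − 1000 = 980.802 − 1000 = -19.20 per mil

-19.2 per mil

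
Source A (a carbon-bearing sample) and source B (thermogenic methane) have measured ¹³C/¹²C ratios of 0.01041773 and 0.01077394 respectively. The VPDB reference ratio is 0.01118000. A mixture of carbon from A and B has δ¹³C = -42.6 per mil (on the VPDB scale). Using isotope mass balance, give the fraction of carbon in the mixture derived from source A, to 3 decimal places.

δ_A = (0.01041773/0.01118000 − 1)×1000 = (0.931818 − 1)×1000 = -68.182 per mil
δ_B = (0.01077394/0.01118000 − 1)×1000 = (0.963680 − 1)×1000 = -36.320 per mil
f_A = (δ_mix − δ_B)/(δ_A − δ_B) = (-42.6 − (-36.320))/(-68.182 − (-36.320))
f_A = -6.280 / -31.861 = 0.1971

0.197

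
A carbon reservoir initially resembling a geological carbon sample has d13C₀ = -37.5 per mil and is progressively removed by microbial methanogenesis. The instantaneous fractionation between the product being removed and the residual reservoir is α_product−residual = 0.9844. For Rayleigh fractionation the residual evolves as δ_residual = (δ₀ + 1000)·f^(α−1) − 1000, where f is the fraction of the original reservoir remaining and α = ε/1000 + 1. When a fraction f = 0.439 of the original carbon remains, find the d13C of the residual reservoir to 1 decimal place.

Rayleigh residual: δ_res = (δ₀ + 1000)·f^(α−1) − 1000
α − 1 = -0.01560
f^(α−1) = 0.439^(-0.01560) = 1.012926
δ_res = (-37.5 + 1000) × 1.012926 − 1000 = 974.941 − 1000 = -25.06 per mil

-25.1 per mil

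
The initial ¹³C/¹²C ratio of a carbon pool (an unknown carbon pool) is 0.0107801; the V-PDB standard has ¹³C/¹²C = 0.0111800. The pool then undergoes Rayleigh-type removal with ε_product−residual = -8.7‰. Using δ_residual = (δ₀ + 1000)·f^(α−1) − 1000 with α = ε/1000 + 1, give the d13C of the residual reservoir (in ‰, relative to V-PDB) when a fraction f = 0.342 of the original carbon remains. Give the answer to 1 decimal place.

δ₀ = (0.0107801/0.0111800 − 1)×1000 = (0.964231 − 1)×1000 = -35.769‰
α − 1 = ε/1000 = -0.0087
f^(α−1) = 0.342^(-0.0087) = 1.009378
δ_res = (-35.769 + 1000) × 1.009378 − 1000 = 973.274 − 1000 = -26.73‰

-26.7‰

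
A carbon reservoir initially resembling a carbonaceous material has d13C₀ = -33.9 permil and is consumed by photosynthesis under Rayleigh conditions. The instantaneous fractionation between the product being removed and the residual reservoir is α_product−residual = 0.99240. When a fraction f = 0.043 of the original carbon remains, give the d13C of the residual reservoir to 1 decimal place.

-10.5 permil

Rayleigh residual: δ_res = (δ₀ + 1000)·f^(α−1) − 1000
α − 1 = -0.00760
f^(α−1) = 0.043^(-0.00760) = 1.024202
δ_res = (-33.9 + 1000) × 1.024202 − 1000 = 989.482 − 1000 = -10.52 permil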